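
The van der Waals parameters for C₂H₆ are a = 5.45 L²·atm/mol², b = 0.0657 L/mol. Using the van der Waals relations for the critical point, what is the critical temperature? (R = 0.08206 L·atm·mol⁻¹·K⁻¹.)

T_c ≈ 299.5 K

For a van der Waals gas, T_c = 8a/(27Rb).
T_c = 8×5.45/(27×0.08206×0.0657) = 43.600/0.14557 = 299.5 K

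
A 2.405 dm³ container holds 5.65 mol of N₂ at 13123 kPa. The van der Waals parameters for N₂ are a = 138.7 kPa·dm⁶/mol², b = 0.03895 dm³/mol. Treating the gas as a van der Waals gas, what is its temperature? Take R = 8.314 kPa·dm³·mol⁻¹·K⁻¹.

T = (P + a n²/V²)(V − nb)/(nR)
P + a n²/V² = 13123 + (138.7)(5.65)²/(2.405)² = 13888 kPa
V − nb = 2.405 − (5.65)(0.03895) = 2.1849 dm³
T = (13888)(2.1849)/((5.65)(8.314)) = 646.0 K

T ≈ 646.0 K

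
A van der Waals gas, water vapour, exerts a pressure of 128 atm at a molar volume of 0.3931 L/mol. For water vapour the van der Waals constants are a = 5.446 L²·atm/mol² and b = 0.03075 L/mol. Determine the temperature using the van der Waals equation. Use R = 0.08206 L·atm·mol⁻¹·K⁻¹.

T ≈ 720.8 K

T = (P + a/V_m²)(V_m − b)/R
P + a/V_m² = 128 + 5.446/(0.3931)² = 163.24 atm
V_m − b = 0.3931 − 0.03075 = 0.36235 L/mol
T = (163.24)(0.36235)/0.08206 = 720.8 K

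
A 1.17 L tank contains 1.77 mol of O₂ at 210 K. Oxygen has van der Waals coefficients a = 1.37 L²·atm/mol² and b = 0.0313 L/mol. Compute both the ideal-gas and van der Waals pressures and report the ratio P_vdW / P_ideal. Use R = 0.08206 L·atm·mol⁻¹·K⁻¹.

Ideal: P_ideal = nRT/V = (1.77)(0.08206)(210)/1.17 = 26.0698 atm
vdW: P = nRT/(V − nb) − a n²/V² = 30.5017/1.11460 − 4.29207/1.36890 = 27.3656 − 3.13542 = 24.2302 atm
Ratio = 24.2302/26.0698 = 0.9294

P_vdW / P_ideal ≈ 0.9294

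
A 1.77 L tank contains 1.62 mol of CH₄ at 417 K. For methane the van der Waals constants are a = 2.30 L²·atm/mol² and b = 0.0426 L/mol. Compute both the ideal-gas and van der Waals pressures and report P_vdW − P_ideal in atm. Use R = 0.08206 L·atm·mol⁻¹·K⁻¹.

Ideal: P_ideal = nRT/V = (1.62)(0.08206)(417)/1.77 = 31.3191 atm
vdW: P = nRT/(V − nb) − a n²/V² = 55.4348/1.70099 − 6.03612/3.13290 = 32.5897 − 1.92669 = 30.6630 atm
ΔP = 30.6630 − 31.3191 = -0.656 atm

ΔP ≈ -0.656 atm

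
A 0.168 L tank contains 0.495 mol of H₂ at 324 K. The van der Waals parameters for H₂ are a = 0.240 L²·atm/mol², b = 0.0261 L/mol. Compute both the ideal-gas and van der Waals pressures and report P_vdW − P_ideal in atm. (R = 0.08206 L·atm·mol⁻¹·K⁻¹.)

ΔP ≈ 4.443 atm

Ideal: P_ideal = nRT/V = (0.495)(0.08206)(324)/0.168 = 78.3380 atm
vdW: P = nRT/(V − nb) − a n²/V² = 13.1608/0.155081 − 0.0588060/0.0282240 = 84.8640 − 2.08355 = 82.7805 atm
ΔP = 82.7805 − 78.3380 = 4.443 atm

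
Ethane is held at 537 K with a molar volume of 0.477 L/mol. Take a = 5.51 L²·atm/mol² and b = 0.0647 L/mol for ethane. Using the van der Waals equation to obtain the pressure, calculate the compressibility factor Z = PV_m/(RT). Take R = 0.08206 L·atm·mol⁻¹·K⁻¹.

Z ≈ 0.8948

P = RT/(V_m − b) − a/V_m² = (0.08206)(537)/(0.477 − 0.0647) − 5.51/(0.477)²
  = 44.066/0.41230 − 24.217 = 106.88 − 24.217 = 82.66 atm
Z = PV_m/(RT) = (82.66)(0.477)/((0.08206)(537)) = 39.429/44.066 = 0.8948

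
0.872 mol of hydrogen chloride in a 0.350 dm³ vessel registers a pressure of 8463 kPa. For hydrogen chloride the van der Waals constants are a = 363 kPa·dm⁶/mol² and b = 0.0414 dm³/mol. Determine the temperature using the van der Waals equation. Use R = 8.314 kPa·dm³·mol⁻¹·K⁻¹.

T = (P + a n²/V²)(V − nb)/(nR)
P + a n²/V² = 8463 + (363)(0.872)²/(0.350)² = 10716 kPa
V − nb = 0.350 − (0.872)(0.0414) = 0.31390 dm³
T = (10716)(0.31390)/((0.872)(8.314)) = 464.0 K

T ≈ 464.0 K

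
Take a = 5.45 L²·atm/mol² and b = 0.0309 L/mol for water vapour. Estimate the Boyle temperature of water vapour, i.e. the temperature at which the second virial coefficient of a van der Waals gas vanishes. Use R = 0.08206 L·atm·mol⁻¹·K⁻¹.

T_B ≈ 2149 K

For a van der Waals gas the second virial coefficient B₂ = b − a/(RT) vanishes at T_B = a/(Rb).
T_B = 5.45/(0.08206×0.0309) = 5.45/0.0025357 = 2149 K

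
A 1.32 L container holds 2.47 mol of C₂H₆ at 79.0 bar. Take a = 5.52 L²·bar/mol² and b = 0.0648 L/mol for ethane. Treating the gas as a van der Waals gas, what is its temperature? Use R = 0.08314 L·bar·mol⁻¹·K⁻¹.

T ≈ 555.4 K

T = (P + a n²/V²)(V − nb)/(nR)
P + a n²/V² = 79.0 + (5.52)(2.47)²/(1.32)² = 98.328 bar
V − nb = 1.32 − (2.47)(0.0648) = 1.1599 L
T = (98.328)(1.1599)/((2.47)(0.08314)) = 555.4 K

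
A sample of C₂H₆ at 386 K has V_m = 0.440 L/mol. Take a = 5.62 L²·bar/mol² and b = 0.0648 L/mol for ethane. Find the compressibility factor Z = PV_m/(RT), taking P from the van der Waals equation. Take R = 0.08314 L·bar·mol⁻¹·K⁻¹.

P = RT/(V_m − b) − a/V_m² = (0.08314)(386)/(0.440 − 0.0648) − 5.62/(0.440)²
  = 32.092/0.37520 − 29.029 = 85.533 − 29.029 = 56.504 bar
Z = PV_m/(RT) = (56.504)(0.440)/((0.08314)(386)) = 24.862/32.092 = 0.7747

Z ≈ 0.7747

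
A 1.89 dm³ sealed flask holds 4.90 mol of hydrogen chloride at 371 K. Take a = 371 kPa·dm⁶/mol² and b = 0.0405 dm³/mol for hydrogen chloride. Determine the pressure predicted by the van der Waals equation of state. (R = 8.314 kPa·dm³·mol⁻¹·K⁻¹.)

P = nRT/(V − nb) − a n²/V²
nRT/(V − nb) = (4.90)(8.314)(371)/(1.89 − 4.90×0.0405) = 15114/1.6916 = 8934.7 kPa
a n²/V² = (371)(4.90)²/(1.89)² = 2493.7 kPa
P = 8934.7 − 2493.7 = 6441 kPa

P ≈ 6441 kPa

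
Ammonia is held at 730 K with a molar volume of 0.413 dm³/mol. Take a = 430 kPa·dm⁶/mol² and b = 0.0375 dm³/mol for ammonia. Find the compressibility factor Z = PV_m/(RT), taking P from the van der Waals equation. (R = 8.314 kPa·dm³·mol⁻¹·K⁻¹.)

P = RT/(V_m − b) − a/V_m² = (8.314)(730)/(0.413 − 0.0375) − 430/(0.413)²
  = 6069.2/0.37550 − 2521.0 = 16163 − 2521.0 = 13642 kPa
Z = PV_m/(RT) = (13642)(0.413)/((8.314)(730)) = 5634.1/6069.2 = 0.9283

Z ≈ 0.9283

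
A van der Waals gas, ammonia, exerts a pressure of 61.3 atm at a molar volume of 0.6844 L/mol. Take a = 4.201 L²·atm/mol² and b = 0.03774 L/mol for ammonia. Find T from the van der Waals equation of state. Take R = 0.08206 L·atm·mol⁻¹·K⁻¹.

T ≈ 553.7 K

T = (P + a/V_m²)(V_m − b)/R
P + a/V_m² = 61.3 + 4.201/(0.6844)² = 70.269 atm
V_m − b = 0.6844 − 0.03774 = 0.64666 L/mol
T = (70.269)(0.64666)/0.08206 = 553.7 K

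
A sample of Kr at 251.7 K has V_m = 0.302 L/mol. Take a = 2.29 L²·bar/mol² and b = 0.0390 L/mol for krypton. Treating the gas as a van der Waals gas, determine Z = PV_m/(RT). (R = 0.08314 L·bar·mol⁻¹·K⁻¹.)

P = RT/(V_m − b) − a/V_m² = (0.08314)(251.7)/(0.302 − 0.0390) − 2.29/(0.302)²
  = 20.926/0.26300 − 25.109 = 79.567 − 25.109 = 54.458 bar
Z = PV_m/(RT) = (54.458)(0.302)/((0.08314)(251.7)) = 16.446/20.926 = 0.7859

Z ≈ 0.7859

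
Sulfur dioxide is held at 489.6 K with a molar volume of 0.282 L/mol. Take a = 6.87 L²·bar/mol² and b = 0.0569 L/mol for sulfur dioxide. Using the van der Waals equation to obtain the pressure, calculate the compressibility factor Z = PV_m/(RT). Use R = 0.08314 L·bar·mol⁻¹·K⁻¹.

P = RT/(V_m − b) − a/V_m² = (0.08314)(489.6)/(0.282 − 0.0569) − 6.87/(0.282)²
  = 40.705/0.22510 − 86.389 = 180.83 − 86.389 = 94.44 bar
Z = PV_m/(RT) = (94.44)(0.282)/((0.08314)(489.6)) = 26.632/40.705 = 0.6543

Z ≈ 0.6543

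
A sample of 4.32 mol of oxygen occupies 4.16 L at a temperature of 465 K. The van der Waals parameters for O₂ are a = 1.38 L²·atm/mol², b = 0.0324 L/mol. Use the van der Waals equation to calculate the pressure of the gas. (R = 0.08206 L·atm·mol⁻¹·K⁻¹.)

P = nRT/(V − nb) − a n²/V²
nRT/(V − nb) = (4.32)(0.08206)(465)/(4.16 − 4.32×0.0324) = 164.84/4.0200 = 41.005 atm
a n²/V² = (1.38)(4.32)²/(4.16)² = 1.4882 atm
P = 41.005 − 1.4882 = 39.52 atm

P ≈ 39.52 atm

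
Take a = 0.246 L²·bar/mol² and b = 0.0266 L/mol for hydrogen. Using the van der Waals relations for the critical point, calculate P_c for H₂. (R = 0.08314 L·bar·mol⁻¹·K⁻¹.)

For a van der Waals gas, P_c = a/(27b²).
P_c = 0.246/(27×(0.0266)²) = 0.246/0.019104 = 12.88 bar

P_c ≈ 12.88 bar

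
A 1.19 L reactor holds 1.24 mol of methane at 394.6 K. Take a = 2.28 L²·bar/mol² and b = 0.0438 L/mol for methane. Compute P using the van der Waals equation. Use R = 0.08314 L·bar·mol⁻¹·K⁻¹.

P ≈ 33.34 bar

P = nRT/(V − nb) − a n²/V²
nRT/(V − nb) = (1.24)(0.08314)(394.6)/(1.19 − 1.24×0.0438) = 40.681/1.1357 = 35.820 bar
a n²/V² = (2.28)(1.24)²/(1.19)² = 2.4756 bar
P = 35.820 − 2.4756 = 33.34 bar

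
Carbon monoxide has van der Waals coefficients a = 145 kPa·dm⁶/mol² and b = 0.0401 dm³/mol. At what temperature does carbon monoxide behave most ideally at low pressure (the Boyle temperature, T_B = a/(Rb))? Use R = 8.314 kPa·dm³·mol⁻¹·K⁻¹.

T_B ≈ 434.9 K

For a van der Waals gas the second virial coefficient B₂ = b − a/(RT) vanishes at T_B = a/(Rb).
T_B = 145/(8.314×0.0401) = 145/0.33339 = 434.9 K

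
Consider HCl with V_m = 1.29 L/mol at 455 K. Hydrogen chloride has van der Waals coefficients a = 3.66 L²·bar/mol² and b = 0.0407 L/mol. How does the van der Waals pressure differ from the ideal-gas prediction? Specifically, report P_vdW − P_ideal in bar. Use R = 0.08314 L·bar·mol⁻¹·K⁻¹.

ΔP ≈ -1.244 bar

Ideal: P_ideal = RT/V_m = (0.08314)(455)/1.29 = 29.3246 bar
vdW: P = RT/(V_m − b) − a/V_m² = 37.8287/1.24930 − 3.66/1.66410 = 30.2799 − 2.19939 = 28.0805 bar
ΔP = 28.0805 − 29.3246 = -1.244 bar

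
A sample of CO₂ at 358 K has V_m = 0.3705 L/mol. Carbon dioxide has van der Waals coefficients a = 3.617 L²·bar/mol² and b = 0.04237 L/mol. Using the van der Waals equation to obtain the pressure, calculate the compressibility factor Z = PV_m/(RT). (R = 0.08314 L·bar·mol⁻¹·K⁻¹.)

P = RT/(V_m − b) − a/V_m² = (0.08314)(358)/(0.3705 − 0.04237) − 3.617/(0.3705)²
  = 29.764/0.32813 − 26.349 = 90.708 − 26.349 = 64.359 bar
Z = PV_m/(RT) = (64.359)(0.3705)/((0.08314)(358)) = 23.845/29.764 = 0.8011

Z ≈ 0.8011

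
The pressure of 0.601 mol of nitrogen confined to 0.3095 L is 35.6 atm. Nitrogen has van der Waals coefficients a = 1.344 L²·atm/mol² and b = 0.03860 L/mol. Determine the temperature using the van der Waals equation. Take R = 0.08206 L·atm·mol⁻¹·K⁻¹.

T ≈ 236.1 K

T = (P + a n²/V²)(V − nb)/(nR)
P + a n²/V² = 35.6 + (1.344)(0.601)²/(0.3095)² = 40.668 atm
V − nb = 0.3095 − (0.601)(0.03860) = 0.28630 L
T = (40.668)(0.28630)/((0.601)(0.08206)) = 236.1 K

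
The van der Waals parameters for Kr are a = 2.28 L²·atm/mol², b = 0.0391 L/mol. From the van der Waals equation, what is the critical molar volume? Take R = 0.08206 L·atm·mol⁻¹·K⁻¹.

V_m,c ≈ 0.1173 L/mol

For a van der Waals gas, V_m,c = 3b.
V_m,c = 3×0.0391 = 0.1173 L/mol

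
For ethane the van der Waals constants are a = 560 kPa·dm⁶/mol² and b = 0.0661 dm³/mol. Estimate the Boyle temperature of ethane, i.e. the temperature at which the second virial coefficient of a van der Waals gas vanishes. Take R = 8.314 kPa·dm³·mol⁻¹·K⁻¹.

T_B ≈ 1019 K

For a van der Waals gas the second virial coefficient B₂ = b − a/(RT) vanishes at T_B = a/(Rb).
T_B = 560/(8.314×0.0661) = 560/0.54956 = 1019 K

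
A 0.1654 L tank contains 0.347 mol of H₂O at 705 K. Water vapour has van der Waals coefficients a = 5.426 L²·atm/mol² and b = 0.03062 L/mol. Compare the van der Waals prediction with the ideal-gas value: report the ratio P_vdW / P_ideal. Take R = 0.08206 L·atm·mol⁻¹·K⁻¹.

P_vdW / P_ideal ≈ 0.8719

Ideal: P_ideal = nRT/V = (0.347)(0.08206)(705)/0.1654 = 121.371 atm
vdW: P = nRT/(V − nb) − a n²/V² = 20.0747/0.154775 − 0.653339/0.0273572 = 129.702 − 23.8818 = 105.820 atm
Ratio = 105.820/121.371 = 0.8719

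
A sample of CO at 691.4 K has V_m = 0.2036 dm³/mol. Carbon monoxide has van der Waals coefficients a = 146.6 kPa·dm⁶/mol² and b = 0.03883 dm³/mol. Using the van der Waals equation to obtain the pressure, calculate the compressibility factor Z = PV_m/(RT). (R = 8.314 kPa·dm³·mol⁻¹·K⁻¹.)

Z ≈ 1.110

P = RT/(V_m − b) − a/V_m² = (8.314)(691.4)/(0.2036 − 0.03883) − 146.6/(0.2036)²
  = 5748.3/0.16477 − 3536.5 = 34887 − 3536.5 = 31351 kPa
Z = PV_m/(RT) = (31351)(0.2036)/((8.314)(691.4)) = 6383.1/5748.3 = 1.110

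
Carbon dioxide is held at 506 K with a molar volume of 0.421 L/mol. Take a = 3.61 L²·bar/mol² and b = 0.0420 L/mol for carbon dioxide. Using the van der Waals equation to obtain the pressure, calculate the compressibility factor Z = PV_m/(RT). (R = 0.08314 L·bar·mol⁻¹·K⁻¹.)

P = RT/(V_m − b) − a/V_m² = (0.08314)(506)/(0.421 − 0.0420) − 3.61/(0.421)²
  = 42.069/0.37900 − 20.368 = 111.00 − 20.368 = 90.63 bar
Z = PV_m/(RT) = (90.63)(0.421)/((0.08314)(506)) = 38.155/42.069 = 0.9070

Z ≈ 0.9070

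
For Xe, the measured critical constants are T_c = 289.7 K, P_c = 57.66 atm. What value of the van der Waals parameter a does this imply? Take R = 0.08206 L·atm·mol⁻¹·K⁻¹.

From T_c = 8a/(27Rb) and P_c = a/(27b²): a = 27 R² T_c²/(64 P_c).
a = 27×(0.08206)²×(289.7)²/(64×57.66) = 15259/3690.2 = 4.135 L²·atm/mol²

a ≈ 4.135 L²·atm/mol²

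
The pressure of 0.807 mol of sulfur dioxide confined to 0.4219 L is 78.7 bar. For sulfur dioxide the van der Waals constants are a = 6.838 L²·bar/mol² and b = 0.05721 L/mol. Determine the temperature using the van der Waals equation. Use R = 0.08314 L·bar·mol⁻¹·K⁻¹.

T = (P + a n²/V²)(V − nb)/(nR)
P + a n²/V² = 78.7 + (6.838)(0.807)²/(0.4219)² = 103.72 bar
V − nb = 0.4219 − (0.807)(0.05721) = 0.37573 L
T = (103.72)(0.37573)/((0.807)(0.08314)) = 580.8 K

T ≈ 580.8 K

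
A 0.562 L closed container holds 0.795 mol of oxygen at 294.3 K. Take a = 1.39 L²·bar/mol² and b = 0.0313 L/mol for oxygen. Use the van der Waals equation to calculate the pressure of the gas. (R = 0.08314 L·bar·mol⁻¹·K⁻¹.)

P ≈ 33.43 bar

P = nRT/(V − nb) − a n²/V²
nRT/(V − nb) = (0.795)(0.08314)(294.3)/(0.562 − 0.795×0.0313) = 19.452/0.53712 = 36.215 bar
a n²/V² = (1.39)(0.795)²/(0.562)² = 2.7815 bar
P = 36.215 − 2.7815 = 33.43 bar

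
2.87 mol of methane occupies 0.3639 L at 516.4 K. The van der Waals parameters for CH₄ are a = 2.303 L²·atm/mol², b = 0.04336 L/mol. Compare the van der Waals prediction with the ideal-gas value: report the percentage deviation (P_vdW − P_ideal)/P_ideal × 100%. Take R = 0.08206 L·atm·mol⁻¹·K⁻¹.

Ideal: P_ideal = nRT/V = (2.87)(0.08206)(516.4)/0.3639 = 334.209 atm
vdW: P = nRT/(V − nb) − a n²/V² = 121.619/0.239457 − 18.9696/0.132423 = 507.895 − 143.250 = 364.645 atm
% deviation = (364.645 − 334.209)/334.209 × 100% = 9.11%

9.11 %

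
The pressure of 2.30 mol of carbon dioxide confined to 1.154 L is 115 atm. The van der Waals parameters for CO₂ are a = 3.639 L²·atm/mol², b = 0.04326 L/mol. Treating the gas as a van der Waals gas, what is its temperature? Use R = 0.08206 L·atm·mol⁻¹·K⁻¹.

T ≈ 723.3 K

T = (P + a n²/V²)(V − nb)/(nR)
P + a n²/V² = 115 + (3.639)(2.30)²/(1.154)² = 129.46 atm
V − nb = 1.154 − (2.30)(0.04326) = 1.0545 L
T = (129.46)(1.0545)/((2.30)(0.08206)) = 723.3 K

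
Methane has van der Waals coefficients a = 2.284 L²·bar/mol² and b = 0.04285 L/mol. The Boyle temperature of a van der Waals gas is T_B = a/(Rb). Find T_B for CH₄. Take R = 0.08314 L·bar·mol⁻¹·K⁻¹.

For a van der Waals gas the second virial coefficient B₂ = b − a/(RT) vanishes at T_B = a/(Rb).
T_B = 2.284/(0.08314×0.04285) = 2.284/0.0035625 = 641.1 K

T_B ≈ 641.1 K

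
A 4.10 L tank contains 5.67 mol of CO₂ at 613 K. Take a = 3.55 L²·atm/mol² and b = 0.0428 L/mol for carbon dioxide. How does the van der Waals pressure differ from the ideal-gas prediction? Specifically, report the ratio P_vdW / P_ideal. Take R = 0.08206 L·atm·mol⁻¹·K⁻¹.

P_vdW / P_ideal ≈ 0.9653

Ideal: P_ideal = nRT/V = (5.67)(0.08206)(613)/4.10 = 69.5651 atm
vdW: P = nRT/(V − nb) − a n²/V² = 285.217/3.85732 − 114.129/16.8100 = 73.9418 − 6.78935 = 67.1525 atm
Ratio = 67.1525/69.5651 = 0.9653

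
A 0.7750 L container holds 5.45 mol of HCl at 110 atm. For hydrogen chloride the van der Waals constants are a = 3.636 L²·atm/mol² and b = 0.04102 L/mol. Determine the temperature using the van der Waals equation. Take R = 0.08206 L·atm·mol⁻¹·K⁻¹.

T ≈ 357.3 K

T = (P + a n²/V²)(V − nb)/(nR)
P + a n²/V² = 110 + (3.636)(5.45)²/(0.7750)² = 289.81 atm
V − nb = 0.7750 − (5.45)(0.04102) = 0.55144 L
T = (289.81)(0.55144)/((5.45)(0.08206)) = 357.3 K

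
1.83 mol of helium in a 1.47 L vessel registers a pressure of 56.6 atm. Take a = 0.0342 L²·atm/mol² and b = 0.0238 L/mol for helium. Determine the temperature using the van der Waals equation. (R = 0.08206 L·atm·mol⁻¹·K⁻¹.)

T ≈ 538.1 K

T = (P + a n²/V²)(V − nb)/(nR)
P + a n²/V² = 56.6 + (0.0342)(1.83)²/(1.47)² = 56.653 atm
V − nb = 1.47 − (1.83)(0.0238) = 1.4264 L
T = (56.653)(1.4264)/((1.83)(0.08206)) = 538.1 K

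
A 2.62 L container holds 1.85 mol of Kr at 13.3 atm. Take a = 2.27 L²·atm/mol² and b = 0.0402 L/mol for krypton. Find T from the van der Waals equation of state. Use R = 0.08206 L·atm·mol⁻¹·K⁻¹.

T = (P + a n²/V²)(V − nb)/(nR)
P + a n²/V² = 13.3 + (2.27)(1.85)²/(2.62)² = 14.432 atm
V − nb = 2.62 − (1.85)(0.0402) = 2.5456 L
T = (14.432)(2.5456)/((1.85)(0.08206)) = 242.0 K

T ≈ 242.0 K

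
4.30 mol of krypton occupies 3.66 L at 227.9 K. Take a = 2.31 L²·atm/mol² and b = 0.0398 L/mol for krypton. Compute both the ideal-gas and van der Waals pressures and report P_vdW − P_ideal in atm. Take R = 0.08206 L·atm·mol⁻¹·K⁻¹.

Ideal: P_ideal = nRT/V = (4.30)(0.08206)(227.9)/3.66 = 21.9717 atm
vdW: P = nRT/(V − nb) − a n²/V² = 80.4163/3.48886 − 42.7119/13.3956 = 23.0494 − 3.18850 = 19.8609 atm
ΔP = 19.8609 − 21.9717 = -2.111 atm

ΔP ≈ -2.111 atm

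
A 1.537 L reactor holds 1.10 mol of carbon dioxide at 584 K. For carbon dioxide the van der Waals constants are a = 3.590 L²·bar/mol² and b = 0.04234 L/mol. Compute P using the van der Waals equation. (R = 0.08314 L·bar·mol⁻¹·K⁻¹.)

P = nRT/(V − nb) − a n²/V²
nRT/(V − nb) = (1.10)(0.08314)(584)/(1.537 − 1.10×0.04234) = 53.409/1.4904 = 35.835 bar
a n²/V² = (3.590)(1.10)²/(1.537)² = 1.8388 bar
P = 35.835 − 1.8388 = 34.00 bar

P ≈ 34.00 bar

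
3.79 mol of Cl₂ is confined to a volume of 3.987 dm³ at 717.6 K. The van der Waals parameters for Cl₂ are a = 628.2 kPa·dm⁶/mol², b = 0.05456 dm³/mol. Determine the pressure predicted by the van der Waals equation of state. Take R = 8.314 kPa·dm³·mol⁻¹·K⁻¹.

P = nRT/(V − nb) − a n²/V²
nRT/(V − nb) = (3.79)(8.314)(717.6)/(3.987 − 3.79×0.05456) = 22612/3.7802 = 5981.7 kPa
a n²/V² = (628.2)(3.79)²/(3.987)² = 567.65 kPa
P = 5981.7 − 567.65 = 5414 kPa

P ≈ 5414 kPa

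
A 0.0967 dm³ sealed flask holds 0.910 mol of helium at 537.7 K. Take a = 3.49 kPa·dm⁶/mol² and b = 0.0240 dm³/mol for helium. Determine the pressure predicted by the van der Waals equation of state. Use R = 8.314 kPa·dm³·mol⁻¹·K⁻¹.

P ≈ 54034 kPa

P = nRT/(V − nb) − a n²/V²
nRT/(V − nb) = (0.910)(8.314)(537.7)/(0.0967 − 0.910×0.0240) = 4068.1/0.074860 = 54343 kPa
a n²/V² = (3.49)(0.910)²/(0.0967)² = 309.07 kPa
P = 54343 − 309.07 = 54034 kPa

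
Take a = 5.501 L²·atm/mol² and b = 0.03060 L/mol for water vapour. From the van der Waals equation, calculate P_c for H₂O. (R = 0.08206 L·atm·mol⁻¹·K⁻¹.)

For a van der Waals gas, P_c = a/(27b²).
P_c = 5.501/(27×(0.03060)²) = 5.501/0.025282 = 217.6 atm

P_c ≈ 217.6 atm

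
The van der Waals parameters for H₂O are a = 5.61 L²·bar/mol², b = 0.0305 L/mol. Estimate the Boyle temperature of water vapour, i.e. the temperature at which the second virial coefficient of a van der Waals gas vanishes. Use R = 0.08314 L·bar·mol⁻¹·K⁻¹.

For a van der Waals gas the second virial coefficient B₂ = b − a/(RT) vanishes at T_B = a/(Rb).
T_B = 5.61/(0.08314×0.0305) = 5.61/0.0025358 = 2212 K

T_B ≈ 2212 K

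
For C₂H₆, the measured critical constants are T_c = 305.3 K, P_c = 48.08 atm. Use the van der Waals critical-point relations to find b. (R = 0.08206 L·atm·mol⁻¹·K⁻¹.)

b ≈ 0.06513 L/mol

From T_c = 8a/(27Rb) and P_c = a/(27b²): b = R T_c/(8 P_c).
b = (0.08206)(305.3)/(8×48.08) = 25.053/384.64 = 0.06513 L/mol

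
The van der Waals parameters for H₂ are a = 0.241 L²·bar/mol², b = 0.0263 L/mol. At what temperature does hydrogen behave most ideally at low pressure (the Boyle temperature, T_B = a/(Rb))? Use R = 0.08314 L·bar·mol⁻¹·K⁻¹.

T_B ≈ 110.2 K

For a van der Waals gas the second virial coefficient B₂ = b − a/(RT) vanishes at T_B = a/(Rb).
T_B = 0.241/(0.08314×0.0263) = 0.241/0.0021866 = 110.2 K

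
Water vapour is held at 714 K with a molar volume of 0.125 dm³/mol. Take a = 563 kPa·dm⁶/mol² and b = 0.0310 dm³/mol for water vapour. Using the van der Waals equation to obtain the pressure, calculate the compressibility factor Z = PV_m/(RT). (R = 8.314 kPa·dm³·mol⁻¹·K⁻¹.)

P = RT/(V_m − b) − a/V_m² = (8.314)(714)/(0.125 − 0.0310) − 563/(0.125)²
  = 5936.2/0.094000 − 36032 = 63151 − 36032 = 27119 kPa
Z = PV_m/(RT) = (27119)(0.125)/((8.314)(714)) = 3389.9/5936.2 = 0.5711

Z ≈ 0.5711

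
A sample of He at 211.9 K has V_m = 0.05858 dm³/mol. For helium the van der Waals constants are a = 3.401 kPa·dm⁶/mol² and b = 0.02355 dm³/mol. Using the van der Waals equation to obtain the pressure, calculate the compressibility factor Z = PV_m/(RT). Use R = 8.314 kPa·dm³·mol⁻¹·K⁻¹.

Z ≈ 1.639

P = RT/(V_m − b) − a/V_m² = (8.314)(211.9)/(0.05858 − 0.02355) − 3.401/(0.05858)²
  = 1761.7/0.035030 − 991.08 = 50291 − 991.08 = 49300 kPa
Z = PV_m/(RT) = (49300)(0.05858)/((8.314)(211.9)) = 2888.0/1761.7 = 1.639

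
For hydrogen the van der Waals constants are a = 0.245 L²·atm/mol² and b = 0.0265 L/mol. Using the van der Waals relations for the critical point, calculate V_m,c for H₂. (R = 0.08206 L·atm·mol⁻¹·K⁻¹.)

V_m,c ≈ 0.07950 L/mol

For a van der Waals gas, V_m,c = 3b.
V_m,c = 3×0.0265 = 0.07950 L/mol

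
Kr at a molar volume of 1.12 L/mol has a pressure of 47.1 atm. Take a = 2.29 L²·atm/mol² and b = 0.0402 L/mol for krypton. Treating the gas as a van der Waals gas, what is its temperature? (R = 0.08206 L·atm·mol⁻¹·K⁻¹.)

T = (P + a/V_m²)(V_m − b)/R
P + a/V_m² = 47.1 + 2.29/(1.12)² = 48.926 atm
V_m − b = 1.12 − 0.0402 = 1.0798 L/mol
T = (48.926)(1.0798)/0.08206 = 643.8 K

T ≈ 643.8 K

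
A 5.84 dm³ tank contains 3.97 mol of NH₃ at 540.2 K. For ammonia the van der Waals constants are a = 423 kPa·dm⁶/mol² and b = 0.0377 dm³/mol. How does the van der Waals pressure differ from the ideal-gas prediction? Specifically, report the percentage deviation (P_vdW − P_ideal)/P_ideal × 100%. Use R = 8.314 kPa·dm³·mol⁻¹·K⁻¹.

-3.77 %

Ideal: P_ideal = nRT/V = (3.97)(8.314)(540.2)/5.84 = 3053.11 kPa
vdW: P = nRT/(V − nb) − a n²/V² = 17830.2/5.69033 − 6666.86/34.1056 = 3133.42 − 195.477 = 2937.94 kPa
% deviation = (2937.94 − 3053.11)/3053.11 × 100% = -3.77%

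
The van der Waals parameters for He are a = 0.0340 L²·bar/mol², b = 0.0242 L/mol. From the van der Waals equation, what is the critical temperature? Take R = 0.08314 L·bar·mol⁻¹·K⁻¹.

T_c ≈ 5.007 K

For a van der Waals gas, T_c = 8a/(27Rb).
T_c = 8×0.0340/(27×0.08314×0.0242) = 0.27200/0.054324 = 5.007 K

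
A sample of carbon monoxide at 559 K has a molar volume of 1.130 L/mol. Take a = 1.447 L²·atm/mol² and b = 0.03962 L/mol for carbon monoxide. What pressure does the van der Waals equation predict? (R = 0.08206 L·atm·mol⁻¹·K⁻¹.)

P ≈ 40.94 atm

P = RT/(V_m − b) − a/V_m²
RT/(V_m − b) = (0.08206)(559)/(1.130 − 0.03962) = 45.872/1.0904 = 42.069 atm
a/V_m² = 1.447/(1.130)² = 1.1332 atm
P = 42.069 − 1.1332 = 40.94 atm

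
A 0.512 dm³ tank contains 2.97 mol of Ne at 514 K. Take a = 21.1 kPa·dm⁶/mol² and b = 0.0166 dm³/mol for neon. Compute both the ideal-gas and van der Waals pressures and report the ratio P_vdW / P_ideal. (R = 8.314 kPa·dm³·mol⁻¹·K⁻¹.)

Ideal: P_ideal = nRT/V = (2.97)(8.314)(514)/0.512 = 24789.0 kPa
vdW: P = nRT/(V − nb) − a n²/V² = 12692.0/0.462698 − 186.121/0.262144 = 27430.4 − 709.995 = 26720.4 kPa
Ratio = 26720.4/24789.0 = 1.078

P_vdW / P_ideal ≈ 1.078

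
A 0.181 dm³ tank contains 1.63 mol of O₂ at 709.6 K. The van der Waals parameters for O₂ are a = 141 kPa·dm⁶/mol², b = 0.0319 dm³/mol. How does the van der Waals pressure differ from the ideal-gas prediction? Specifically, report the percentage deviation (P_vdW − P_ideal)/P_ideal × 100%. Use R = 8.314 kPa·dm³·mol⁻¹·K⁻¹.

18.78 %

Ideal: P_ideal = nRT/V = (1.63)(8.314)(709.6)/0.181 = 53129.1 kPa
vdW: P = nRT/(V − nb) − a n²/V² = 9616.37/0.129003 − 374.623/0.0327610 = 74543.8 − 11435.0 = 63108.8 kPa
% deviation = (63108.8 − 53129.1)/53129.1 × 100% = 18.78%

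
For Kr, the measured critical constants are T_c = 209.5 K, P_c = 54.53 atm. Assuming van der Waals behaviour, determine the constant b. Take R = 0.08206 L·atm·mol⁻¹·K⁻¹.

From T_c = 8a/(27Rb) and P_c = a/(27b²): b = R T_c/(8 P_c).
b = (0.08206)(209.5)/(8×54.53) = 17.192/436.24 = 0.03941 L/mol

b ≈ 0.03941 L/mol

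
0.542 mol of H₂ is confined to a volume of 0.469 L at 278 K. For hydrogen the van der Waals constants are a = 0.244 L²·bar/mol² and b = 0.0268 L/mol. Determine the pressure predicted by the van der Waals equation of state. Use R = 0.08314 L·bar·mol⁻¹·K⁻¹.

P = nRT/(V − nb) − a n²/V²
nRT/(V − nb) = (0.542)(0.08314)(278)/(0.469 − 0.542×0.0268) = 12.527/0.45447 = 27.564 bar
a n²/V² = (0.244)(0.542)²/(0.469)² = 0.32587 bar
P = 27.564 − 0.32587 = 27.24 bar

P ≈ 27.24 bar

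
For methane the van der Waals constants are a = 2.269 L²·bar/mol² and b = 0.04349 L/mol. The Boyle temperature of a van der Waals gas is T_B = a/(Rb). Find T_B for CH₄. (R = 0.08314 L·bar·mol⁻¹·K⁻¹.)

For a van der Waals gas the second virial coefficient B₂ = b − a/(RT) vanishes at T_B = a/(Rb).
T_B = 2.269/(0.08314×0.04349) = 2.269/0.0036158 = 627.5 K

T_B ≈ 627.5 K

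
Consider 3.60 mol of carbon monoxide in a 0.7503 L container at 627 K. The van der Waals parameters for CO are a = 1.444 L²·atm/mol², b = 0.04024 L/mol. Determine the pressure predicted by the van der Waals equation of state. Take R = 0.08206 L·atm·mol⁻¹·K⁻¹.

P = nRT/(V − nb) − a n²/V²
nRT/(V − nb) = (3.60)(0.08206)(627)/(0.7503 − 3.60×0.04024) = 185.23/0.60544 = 305.94 atm
a n²/V² = (1.444)(3.60)²/(0.7503)² = 33.243 atm
P = 305.94 − 33.243 = 272.7 atm

P ≈ 272.7 atm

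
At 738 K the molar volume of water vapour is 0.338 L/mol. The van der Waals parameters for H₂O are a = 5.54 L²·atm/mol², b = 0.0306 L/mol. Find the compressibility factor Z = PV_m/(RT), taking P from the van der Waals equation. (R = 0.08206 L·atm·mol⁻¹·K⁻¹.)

P = RT/(V_m − b) − a/V_m² = (0.08206)(738)/(0.338 − 0.0306) − 5.54/(0.338)²
  = 60.560/0.30740 − 48.493 = 197.01 − 48.493 = 148.52 atm
Z = PV_m/(RT) = (148.52)(0.338)/((0.08206)(738)) = 50.200/60.560 = 0.8289

Z ≈ 0.8289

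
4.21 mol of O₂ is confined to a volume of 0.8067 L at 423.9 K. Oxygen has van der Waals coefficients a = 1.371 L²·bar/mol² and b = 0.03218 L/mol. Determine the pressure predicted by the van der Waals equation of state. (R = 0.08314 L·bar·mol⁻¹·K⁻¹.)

P ≈ 183.7 bar

P = nRT/(V − nb) − a n²/V²
nRT/(V − nb) = (4.21)(0.08314)(423.9)/(0.8067 − 4.21×0.03218) = 148.37/0.67122 = 221.05 bar
a n²/V² = (1.371)(4.21)²/(0.8067)² = 37.340 bar
P = 221.05 − 37.340 = 183.7 bar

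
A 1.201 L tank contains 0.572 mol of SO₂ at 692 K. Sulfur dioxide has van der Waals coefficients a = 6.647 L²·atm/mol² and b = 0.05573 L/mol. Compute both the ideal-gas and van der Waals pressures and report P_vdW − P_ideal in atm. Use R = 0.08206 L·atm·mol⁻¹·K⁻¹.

Ideal: P_ideal = nRT/V = (0.572)(0.08206)(692)/1.201 = 27.0452 atm
vdW: P = nRT/(V − nb) − a n²/V² = 32.4813/1.16912 − 2.17479/1.44240 = 27.7827 − 1.50776 = 26.2749 atm
ΔP = 26.2749 − 27.0452 = -0.770 atm

ΔP ≈ -0.770 atm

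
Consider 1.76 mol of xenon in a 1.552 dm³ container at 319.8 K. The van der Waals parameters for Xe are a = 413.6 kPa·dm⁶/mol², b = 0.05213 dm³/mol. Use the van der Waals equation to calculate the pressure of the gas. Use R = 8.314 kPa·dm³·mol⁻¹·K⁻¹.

P ≈ 2673 kPa

P = nRT/(V − nb) − a n²/V²
nRT/(V − nb) = (1.76)(8.314)(319.8)/(1.552 − 1.76×0.05213) = 4679.5/1.4603 = 3204.5 kPa
a n²/V² = (413.6)(1.76)²/(1.552)² = 531.89 kPa
P = 3204.5 − 531.89 = 2673 kPa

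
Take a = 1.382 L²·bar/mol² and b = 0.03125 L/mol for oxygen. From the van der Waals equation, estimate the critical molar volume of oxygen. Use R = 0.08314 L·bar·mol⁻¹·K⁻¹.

For a van der Waals gas, V_m,c = 3b.
V_m,c = 3×0.03125 = 0.09375 L/mol

V_m,c ≈ 0.09375 L/mol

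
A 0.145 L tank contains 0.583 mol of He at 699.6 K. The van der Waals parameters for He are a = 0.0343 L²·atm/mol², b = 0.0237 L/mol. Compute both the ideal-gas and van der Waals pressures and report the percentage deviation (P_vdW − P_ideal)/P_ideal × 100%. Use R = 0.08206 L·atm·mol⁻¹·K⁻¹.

10.29 %

Ideal: P_ideal = nRT/V = (0.583)(0.08206)(699.6)/0.145 = 230.824 atm
vdW: P = nRT/(V − nb) − a n²/V² = 33.4695/0.131183 − 0.0116582/0.0210250 = 255.136 − 0.554492 = 254.582 atm
% deviation = (254.582 − 230.824)/230.824 × 100% = 10.29%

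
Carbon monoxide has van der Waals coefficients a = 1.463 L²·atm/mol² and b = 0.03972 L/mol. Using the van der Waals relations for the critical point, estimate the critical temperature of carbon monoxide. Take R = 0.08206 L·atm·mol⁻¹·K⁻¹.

For a van der Waals gas, T_c = 8a/(27Rb).
T_c = 8×1.463/(27×0.08206×0.03972) = 11.704/0.088004 = 133.0 K

T_c ≈ 133.0 K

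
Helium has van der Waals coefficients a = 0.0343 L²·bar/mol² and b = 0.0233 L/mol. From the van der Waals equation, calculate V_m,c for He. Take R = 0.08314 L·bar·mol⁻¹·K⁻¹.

V_m,c ≈ 0.06990 L/mol

For a van der Waals gas, V_m,c = 3b.
V_m,c = 3×0.0233 = 0.06990 L/mol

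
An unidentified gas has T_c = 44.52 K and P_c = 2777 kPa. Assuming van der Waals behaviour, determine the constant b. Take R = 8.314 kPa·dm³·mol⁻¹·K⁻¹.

From T_c = 8a/(27Rb) and P_c = a/(27b²): b = R T_c/(8 P_c).
b = (8.314)(44.52)/(8×2777) = 370.14/22216 = 0.01666 dm³/mol

b ≈ 0.01666 dm³/mol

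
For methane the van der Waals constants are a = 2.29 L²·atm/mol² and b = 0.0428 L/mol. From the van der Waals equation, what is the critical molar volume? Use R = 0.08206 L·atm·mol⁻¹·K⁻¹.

For a van der Waals gas, V_m,c = 3b.
V_m,c = 3×0.0428 = 0.1284 L/mol

V_m,c ≈ 0.1284 L/mol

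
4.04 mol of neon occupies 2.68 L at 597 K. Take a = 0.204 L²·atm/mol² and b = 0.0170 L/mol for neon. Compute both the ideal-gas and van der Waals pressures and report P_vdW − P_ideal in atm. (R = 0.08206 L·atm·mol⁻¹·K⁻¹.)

Ideal: P_ideal = nRT/V = (4.04)(0.08206)(597)/2.68 = 73.8503 atm
vdW: P = nRT/(V − nb) − a n²/V² = 197.919/2.61132 − 3.32961/7.18240 = 75.7927 − 0.463579 = 75.3291 atm
ΔP = 75.3291 − 73.8503 = 1.479 atm

ΔP ≈ 1.479 atm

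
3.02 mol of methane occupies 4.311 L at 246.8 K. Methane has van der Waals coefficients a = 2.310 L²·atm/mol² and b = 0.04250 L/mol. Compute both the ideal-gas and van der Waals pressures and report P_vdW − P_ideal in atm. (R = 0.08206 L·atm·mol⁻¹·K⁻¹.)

ΔP ≈ -0.698 atm

Ideal: P_ideal = nRT/V = (3.02)(0.08206)(246.8)/4.311 = 14.1875 atm
vdW: P = nRT/(V − nb) − a n²/V² = 61.1623/4.18265 − 21.0681/18.5847 = 14.6229 − 1.13363 = 13.4893 atm
ΔP = 13.4893 − 14.1875 = -0.698 atm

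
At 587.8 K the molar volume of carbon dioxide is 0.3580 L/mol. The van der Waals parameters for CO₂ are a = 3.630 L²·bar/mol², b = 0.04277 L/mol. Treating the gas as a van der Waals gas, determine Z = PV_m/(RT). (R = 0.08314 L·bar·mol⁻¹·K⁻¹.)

P = RT/(V_m − b) − a/V_m² = (0.08314)(587.8)/(0.3580 − 0.04277) − 3.630/(0.3580)²
  = 48.870/0.31523 − 28.323 = 155.03 − 28.323 = 126.71 bar
Z = PV_m/(RT) = (126.71)(0.3580)/((0.08314)(587.8)) = 45.362/48.870 = 0.9282

Z ≈ 0.9282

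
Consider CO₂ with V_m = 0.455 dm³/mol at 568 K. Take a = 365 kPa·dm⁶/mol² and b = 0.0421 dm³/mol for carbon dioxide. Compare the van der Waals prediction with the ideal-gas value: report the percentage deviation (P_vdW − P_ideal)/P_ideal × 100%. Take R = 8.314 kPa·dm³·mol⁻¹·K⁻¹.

Ideal: P_ideal = RT/V_m = (8.314)(568)/0.455 = 10378.8 kPa
vdW: P = RT/(V_m − b) − a/V_m² = 4722.35/0.412900 − 365/0.207025 = 11437.0 − 1763.07 = 9673.9 kPa
% deviation = (9673.9 − 10378.8)/10378.8 × 100% = -6.79%

-6.79 %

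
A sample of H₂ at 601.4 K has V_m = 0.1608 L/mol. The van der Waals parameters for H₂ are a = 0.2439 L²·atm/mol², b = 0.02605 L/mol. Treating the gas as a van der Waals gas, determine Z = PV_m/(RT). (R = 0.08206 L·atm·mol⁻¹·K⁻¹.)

P = RT/(V_m − b) − a/V_m² = (0.08206)(601.4)/(0.1608 − 0.02605) − 0.2439/(0.1608)²
  = 49.351/0.13475 − 9.4328 = 366.24 − 9.4328 = 356.81 atm
Z = PV_m/(RT) = (356.81)(0.1608)/((0.08206)(601.4)) = 57.375/49.351 = 1.163

Z ≈ 1.163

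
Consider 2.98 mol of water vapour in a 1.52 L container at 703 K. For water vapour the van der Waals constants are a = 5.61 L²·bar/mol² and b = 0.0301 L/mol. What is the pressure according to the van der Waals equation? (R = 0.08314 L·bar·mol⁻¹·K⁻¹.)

P = nRT/(V − nb) − a n²/V²
nRT/(V − nb) = (2.98)(0.08314)(703)/(1.52 − 2.98×0.0301) = 174.17/1.4303 = 121.77 bar
a n²/V² = (5.61)(2.98)²/(1.52)² = 21.563 bar
P = 121.77 − 21.563 = 100.2 bar

P ≈ 100.2 bar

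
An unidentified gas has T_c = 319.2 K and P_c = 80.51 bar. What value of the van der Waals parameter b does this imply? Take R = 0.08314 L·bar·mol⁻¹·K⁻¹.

b ≈ 0.04120 L/mol

From T_c = 8a/(27Rb) and P_c = a/(27b²): b = R T_c/(8 P_c).
b = (0.08314)(319.2)/(8×80.51) = 26.538/644.08 = 0.04120 L/mol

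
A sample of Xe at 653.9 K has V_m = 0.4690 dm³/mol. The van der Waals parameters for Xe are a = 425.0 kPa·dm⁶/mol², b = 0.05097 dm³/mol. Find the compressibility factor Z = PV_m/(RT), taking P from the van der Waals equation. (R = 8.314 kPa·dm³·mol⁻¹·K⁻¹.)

P = RT/(V_m − b) − a/V_m² = (8.314)(653.9)/(0.4690 − 0.05097) − 425.0/(0.4690)²
  = 5436.5/0.41803 − 1932.2 = 13005 − 1932.2 = 11073 kPa
Z = PV_m/(RT) = (11073)(0.4690)/((8.314)(653.9)) = 5193.2/5436.5 = 0.9552

Z ≈ 0.9552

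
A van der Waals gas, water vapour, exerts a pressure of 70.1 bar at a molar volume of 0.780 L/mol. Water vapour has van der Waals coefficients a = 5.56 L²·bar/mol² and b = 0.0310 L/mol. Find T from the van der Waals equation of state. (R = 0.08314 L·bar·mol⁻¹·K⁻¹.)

T ≈ 713.9 K

T = (P + a/V_m²)(V_m − b)/R
P + a/V_m² = 70.1 + 5.56/(0.780)² = 79.239 bar
V_m − b = 0.780 − 0.0310 = 0.74900 L/mol
T = (79.239)(0.74900)/0.08314 = 713.9 K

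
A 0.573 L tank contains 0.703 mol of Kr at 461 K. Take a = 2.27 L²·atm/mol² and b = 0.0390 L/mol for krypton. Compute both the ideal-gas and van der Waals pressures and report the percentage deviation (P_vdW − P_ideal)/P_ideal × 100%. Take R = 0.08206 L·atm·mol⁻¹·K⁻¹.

-2.34 %

Ideal: P_ideal = nRT/V = (0.703)(0.08206)(461)/0.573 = 46.4123 atm
vdW: P = nRT/(V − nb) − a n²/V² = 26.5943/0.545583 − 1.12185/0.328329 = 48.7447 − 3.41685 = 45.3279 atm
% deviation = (45.3279 − 46.4123)/46.4123 × 100% = -2.34%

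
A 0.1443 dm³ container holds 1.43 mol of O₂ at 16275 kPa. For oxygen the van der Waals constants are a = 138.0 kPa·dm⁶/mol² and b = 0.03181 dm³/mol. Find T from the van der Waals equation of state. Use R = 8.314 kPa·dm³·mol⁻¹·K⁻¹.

T = (P + a n²/V²)(V − nb)/(nR)
P + a n²/V² = 16275 + (138.0)(1.43)²/(0.1443)² = 29827 kPa
V − nb = 0.1443 − (1.43)(0.03181) = 0.098812 dm³
T = (29827)(0.098812)/((1.43)(8.314)) = 247.9 K

T ≈ 247.9 K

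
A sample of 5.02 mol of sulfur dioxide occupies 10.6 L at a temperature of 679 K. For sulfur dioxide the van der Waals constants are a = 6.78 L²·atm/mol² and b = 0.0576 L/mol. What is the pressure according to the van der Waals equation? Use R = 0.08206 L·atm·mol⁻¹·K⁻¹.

P ≈ 25.61 atm

P = nRT/(V − nb) − a n²/V²
nRT/(V − nb) = (5.02)(0.08206)(679)/(10.6 − 5.02×0.0576) = 279.71/10.311 = 27.127 atm
a n²/V² = (6.78)(5.02)²/(10.6)² = 1.5206 atm
P = 27.127 − 1.5206 = 25.61 atm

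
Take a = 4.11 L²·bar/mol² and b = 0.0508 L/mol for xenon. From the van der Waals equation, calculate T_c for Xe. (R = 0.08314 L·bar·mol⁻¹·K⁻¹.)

T_c ≈ 288.3 K

For a van der Waals gas, T_c = 8a/(27Rb).
T_c = 8×4.11/(27×0.08314×0.0508) = 32.880/0.11403 = 288.3 K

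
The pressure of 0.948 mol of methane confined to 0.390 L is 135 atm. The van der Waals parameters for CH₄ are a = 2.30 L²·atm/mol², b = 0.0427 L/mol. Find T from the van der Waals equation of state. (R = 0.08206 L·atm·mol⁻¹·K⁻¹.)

T = (P + a n²/V²)(V − nb)/(nR)
P + a n²/V² = 135 + (2.30)(0.948)²/(0.390)² = 148.59 atm
V − nb = 0.390 − (0.948)(0.0427) = 0.34952 L
T = (148.59)(0.34952)/((0.948)(0.08206)) = 667.6 K

T ≈ 667.6 K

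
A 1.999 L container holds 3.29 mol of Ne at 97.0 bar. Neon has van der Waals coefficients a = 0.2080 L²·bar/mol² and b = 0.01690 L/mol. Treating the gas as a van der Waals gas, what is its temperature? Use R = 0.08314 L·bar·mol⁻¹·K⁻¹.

T ≈ 693.2 K

T = (P + a n²/V²)(V − nb)/(nR)
P + a n²/V² = 97.0 + (0.2080)(3.29)²/(1.999)² = 97.563 bar
V − nb = 1.999 − (3.29)(0.01690) = 1.9434 L
T = (97.563)(1.9434)/((3.29)(0.08314)) = 693.2 K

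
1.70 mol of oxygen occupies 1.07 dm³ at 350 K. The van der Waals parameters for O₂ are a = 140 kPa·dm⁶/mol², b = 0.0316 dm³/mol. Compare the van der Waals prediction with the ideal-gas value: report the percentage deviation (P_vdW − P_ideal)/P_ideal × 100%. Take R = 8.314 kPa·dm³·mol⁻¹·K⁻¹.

-2.36 %

Ideal: P_ideal = nRT/V = (1.70)(8.314)(350)/1.07 = 4623.21 kPa
vdW: P = nRT/(V − nb) − a n²/V² = 4946.83/1.01628 − 404.600/1.14490 = 4867.59 − 353.393 = 4514.20 kPa
% deviation = (4514.20 − 4623.21)/4623.21 × 100% = -2.36%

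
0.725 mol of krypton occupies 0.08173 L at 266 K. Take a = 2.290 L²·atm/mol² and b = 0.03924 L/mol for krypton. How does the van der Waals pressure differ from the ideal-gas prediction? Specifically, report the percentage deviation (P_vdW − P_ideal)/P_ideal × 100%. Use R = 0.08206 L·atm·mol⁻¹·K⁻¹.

Ideal: P_ideal = nRT/V = (0.725)(0.08206)(266)/0.08173 = 193.629 atm
vdW: P = nRT/(V − nb) − a n²/V² = 15.8253/0.0532810 − 1.20368/0.00667979 = 297.016 − 180.197 = 116.819 atm
% deviation = (116.819 − 193.629)/193.629 × 100% = -39.67%

-39.67 %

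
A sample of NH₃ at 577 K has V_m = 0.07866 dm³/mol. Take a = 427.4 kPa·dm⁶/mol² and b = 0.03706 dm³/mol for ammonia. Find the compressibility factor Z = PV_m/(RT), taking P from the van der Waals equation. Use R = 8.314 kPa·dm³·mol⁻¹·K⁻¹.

P = RT/(V_m − b) − a/V_m² = (8.314)(577)/(0.07866 − 0.03706) − 427.4/(0.07866)²
  = 4797.2/0.041600 − 69076 = 115317 − 69076 = 46241 kPa
Z = PV_m/(RT) = (46241)(0.07866)/((8.314)(577)) = 3637.3/4797.2 = 0.7582

Z ≈ 0.7582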